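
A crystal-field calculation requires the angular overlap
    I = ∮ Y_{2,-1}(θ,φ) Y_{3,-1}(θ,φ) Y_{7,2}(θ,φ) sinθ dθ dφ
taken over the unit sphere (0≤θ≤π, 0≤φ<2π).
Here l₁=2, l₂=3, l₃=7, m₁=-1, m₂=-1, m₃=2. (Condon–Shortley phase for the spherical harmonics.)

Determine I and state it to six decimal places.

0.000000

triangle: need 1≤l₃≤5, have 7; I=0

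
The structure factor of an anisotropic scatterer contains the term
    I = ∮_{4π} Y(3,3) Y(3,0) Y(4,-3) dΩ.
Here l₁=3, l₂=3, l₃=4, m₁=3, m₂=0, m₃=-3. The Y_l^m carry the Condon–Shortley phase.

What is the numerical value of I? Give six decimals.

0.203551

Rules hold: Σm=0, L=10 even, 0≤4≤6.
N = 7·7·9 = 441
Δ = 2!·4!·4!/11! = 1/34650
Racah Σ t=0..2: t=0:+1/72 t=1:−1/16 t=2:+1/72 = -5/144
⇒ 3j(3 3 4; 0 0 0)² = 2/77, sgn -1
Racah Σ t=0..0: t=0:+1/288 = 1/288
⇒ 3j(3 3 4; 3 0 -3)² = 1/22, sgn -1
4πI² = N·(3j₀)²·(3jₘ)² = 63/121
I = +1·√(0.520661/4π) = 0.20355073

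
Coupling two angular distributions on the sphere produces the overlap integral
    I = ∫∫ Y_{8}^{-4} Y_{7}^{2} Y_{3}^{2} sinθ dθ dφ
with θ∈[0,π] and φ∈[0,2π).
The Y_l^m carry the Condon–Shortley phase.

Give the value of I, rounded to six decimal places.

0.021050

Checks pass: Σm=0; 18 even; l₃=3∈[1,15].
(2·8+1)(2·7+1)(2·3+1) = 1785
Δ: 12! 4! 2! / 19! → 1/5290740
sum: t=5:−1/7257600 t=6:+1/2073600 t=7:−1/7257600 = 1/4838400
3j²(8 7 3; 0 0 0) = Δ·Π!·Σ² = 252/20995  (sign -1)
sum: t=8:+1/23224320 t=9:−1/26127360 = 1/209018880
3j²(8 7 3; -4 2 2) = Δ·Π!·Σ² = 275/1058148  (sign -1)
combine: 4πI² = 1785·252/20995·275/1058148 = 5775/1037153
take √, sign +1: I = 0.02104988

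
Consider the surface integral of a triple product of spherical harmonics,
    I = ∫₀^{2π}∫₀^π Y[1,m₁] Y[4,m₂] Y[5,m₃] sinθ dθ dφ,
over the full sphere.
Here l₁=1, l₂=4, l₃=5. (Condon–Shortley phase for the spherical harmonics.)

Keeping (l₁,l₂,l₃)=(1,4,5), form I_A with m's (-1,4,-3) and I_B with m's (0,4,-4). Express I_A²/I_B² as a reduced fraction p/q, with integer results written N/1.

1/9

Shared (l₁,l₂,l₃)=(1,4,5): N and (l;000)² cancel in I_A²/I_B².
A: Δ = 0!·2!·8!/11! = 1/495; Racah Σ t=0..0: t=0:+1/80640 = 1/80640; ⇒ 3j(1 4 5; -1 4 -3)² = 1/495, sgn +1
B: Δ = 0!·2!·8!/11! = 1/495; Racah Σ t=0..0: t=0:+1/40320 = 1/40320; ⇒ 3j(1 4 5; 0 4 -4)² = 1/55, sgn -1
I_A²/I_B² = (1/495)/(1/55) = 1/9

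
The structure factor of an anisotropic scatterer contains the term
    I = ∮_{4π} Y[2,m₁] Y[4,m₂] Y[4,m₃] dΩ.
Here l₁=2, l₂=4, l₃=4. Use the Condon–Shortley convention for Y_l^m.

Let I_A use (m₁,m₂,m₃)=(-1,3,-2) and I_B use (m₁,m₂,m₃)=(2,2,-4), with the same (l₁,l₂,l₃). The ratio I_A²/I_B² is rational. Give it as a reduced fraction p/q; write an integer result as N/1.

Same 2,4,4: normalisation and zero-m 3j drop out of the ratio.
A: Δ: 2! 2! 6! / 11! → 1/13860; sum: t=1:−1/1440 t=2:+1/240 = 1/288; 3j²(2 4 4; -1 3 -2) = Δ·Π!·Σ² = 5/132  (sign +1)
B: Δ: 2! 2! 6! / 11! → 1/13860; sum: t=0:+1/2880 = 1/2880; 3j²(2 4 4; 2 2 -4) = Δ·Π!·Σ² = 2/165  (sign +1)
I_A²/I_B² = (5/132)/(2/165) = 25/8

25/8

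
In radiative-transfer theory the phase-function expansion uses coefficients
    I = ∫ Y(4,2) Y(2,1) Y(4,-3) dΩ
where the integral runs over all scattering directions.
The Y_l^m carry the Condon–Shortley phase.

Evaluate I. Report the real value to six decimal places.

-0.187702

m-sum 0 ✓  L=10 even ✓  2≤4≤6 ✓
Π(2lᵢ+1) = 9×5×9 = 405
triangle coeff Δ(4,2,4) = 1/13860
Σ_t [0,2]: t=0:+1/192 t=1:−1/36 t=2:+1/192 = -5/288
(3j)²=20/693 [(4 2 4; 0 0 0)], sign=-1
Σ_t [1,2]: t=1:−1/240 t=2:+1/1440 = -1/288
(3j)²=5/132 [(4 2 4; 2 1 -3)], sign=+1
⇒ 4πI² = 375/847
I = (-1)√(375/847/(4π)) = -0.18770204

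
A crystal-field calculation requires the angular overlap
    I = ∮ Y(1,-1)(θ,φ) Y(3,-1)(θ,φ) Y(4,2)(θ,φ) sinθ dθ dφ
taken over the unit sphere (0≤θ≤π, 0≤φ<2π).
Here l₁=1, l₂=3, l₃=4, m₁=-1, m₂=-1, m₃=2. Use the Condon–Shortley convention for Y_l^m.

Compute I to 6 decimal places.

0.238414

Checks pass: Σm=0; 8 even; l₃=4∈[2,4].
(2·1+1)(2·3+1)(2·4+1) = 189
Δ: 0! 2! 6! / 9! → 1/252
sum: t=0:+1/36 = 1/36
3j²(1 3 4; 0 0 0) = Δ·Π!·Σ² = 4/63  (sign +1)
sum: t=0:+1/96 = 1/96
3j²(1 3 4; -1 -1 2) = Δ·Π!·Σ² = 5/84  (sign +1)
combine: 4πI² = 189·4/63·5/84 = 5/7
take √, sign +1: I = 0.23841361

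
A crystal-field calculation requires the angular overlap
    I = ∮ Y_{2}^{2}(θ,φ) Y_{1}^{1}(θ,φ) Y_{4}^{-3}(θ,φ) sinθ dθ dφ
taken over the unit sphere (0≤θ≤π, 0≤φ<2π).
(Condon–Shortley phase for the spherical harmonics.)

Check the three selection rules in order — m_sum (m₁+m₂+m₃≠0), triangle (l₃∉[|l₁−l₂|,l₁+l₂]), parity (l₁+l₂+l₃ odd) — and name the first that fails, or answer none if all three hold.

Σmᵢ = 0  ✓
l₃∈[|l₁−l₂|,l₁+l₂]=[1,3], have l₃=4  ✗
Σlᵢ = 7 ⇒ odd

triangle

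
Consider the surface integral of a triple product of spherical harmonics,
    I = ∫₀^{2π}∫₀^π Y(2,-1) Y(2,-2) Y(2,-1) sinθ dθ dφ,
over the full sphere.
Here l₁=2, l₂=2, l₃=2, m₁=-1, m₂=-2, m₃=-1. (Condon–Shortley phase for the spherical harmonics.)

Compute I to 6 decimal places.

0.000000

-1 − 2 − 1 = -4 ≠ 0: azimuthal integral kills it; I = 0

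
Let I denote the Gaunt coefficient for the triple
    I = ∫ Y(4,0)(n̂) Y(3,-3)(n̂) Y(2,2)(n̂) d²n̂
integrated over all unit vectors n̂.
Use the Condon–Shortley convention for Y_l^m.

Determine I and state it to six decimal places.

0 − 3 + 2 = -1 ≠ 0: azimuthal integral kills it; I = 0

0.000000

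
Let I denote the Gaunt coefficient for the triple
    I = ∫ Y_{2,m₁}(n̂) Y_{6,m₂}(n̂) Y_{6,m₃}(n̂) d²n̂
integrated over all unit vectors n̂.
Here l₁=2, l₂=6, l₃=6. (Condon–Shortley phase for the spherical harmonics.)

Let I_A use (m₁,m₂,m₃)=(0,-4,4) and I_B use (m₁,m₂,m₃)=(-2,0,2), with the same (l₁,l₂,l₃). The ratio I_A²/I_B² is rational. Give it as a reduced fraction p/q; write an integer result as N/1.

1/70

Same 2,6,6: normalisation and zero-m 3j drop out of the ratio.
A: Δ: 2! 2! 10! / 15! → 1/90090; sum: t=0:+1/322560 t=1:−1/362880 t=2:+1/14515200 = 1/2419200; 3j²(2 6 6; 0 -4 4) = Δ·Π!·Σ² = 2/5005  (sign +1)
B: Δ: 2! 2! 10! / 15! → 1/90090; sum: t=2:+1/69120 = 1/69120; 3j²(2 6 6; -2 0 2) = Δ·Π!·Σ² = 4/143  (sign +1)
I_A²/I_B² = (2/5005)/(4/143) = 1/70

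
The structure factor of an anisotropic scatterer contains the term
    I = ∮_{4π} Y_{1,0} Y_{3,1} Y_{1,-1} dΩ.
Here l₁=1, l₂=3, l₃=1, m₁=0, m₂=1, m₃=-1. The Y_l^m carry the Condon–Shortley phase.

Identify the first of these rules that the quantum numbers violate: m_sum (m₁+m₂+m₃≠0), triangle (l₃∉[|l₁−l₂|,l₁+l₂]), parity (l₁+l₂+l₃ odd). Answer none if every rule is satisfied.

azimuthal sum: 0 + 1 − 1 = 0  ✓
2 ≤ 1 ≤ 4 (triangle on l)  ✗
L = 1 + 3 + 1 = 5 (odd)

triangle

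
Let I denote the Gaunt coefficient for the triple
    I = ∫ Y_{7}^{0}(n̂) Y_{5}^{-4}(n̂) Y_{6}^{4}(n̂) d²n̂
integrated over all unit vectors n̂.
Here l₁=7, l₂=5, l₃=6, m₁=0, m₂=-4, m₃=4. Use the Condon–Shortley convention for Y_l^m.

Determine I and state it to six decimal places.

Rules hold: Σm=0, L=18 even, 2≤6≤12.
N = 15·11·13 = 2145
Δ = 6!·8!·4!/19! = 1/174594420
Racah Σ t=1..5: t=1:−1/4147200 t=2:+1/207360 t=3:−1/82944 t=4:+1/207360 t=5:−1/4147200 = -1/345600
⇒ 3j(7 5 6; 0 0 0)² = 420/46189, sgn -1
Racah Σ t=0..1: t=0:+1/21772800 t=1:−1/4147200 = -17/87091200
⇒ 3j(7 5 6; 0 -4 4)² = 119/8151, sgn -1
4πI² = N·(3j₀)²·(3jₘ)² = 14700/51623
I = +1·√(0.284757/4π) = 0.15053314

0.150533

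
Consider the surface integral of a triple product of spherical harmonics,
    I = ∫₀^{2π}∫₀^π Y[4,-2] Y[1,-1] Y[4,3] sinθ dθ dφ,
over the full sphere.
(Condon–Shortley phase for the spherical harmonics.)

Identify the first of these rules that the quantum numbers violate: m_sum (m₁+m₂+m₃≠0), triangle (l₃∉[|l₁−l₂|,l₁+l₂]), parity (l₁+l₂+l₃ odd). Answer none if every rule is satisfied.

m₁+m₂+m₃ = -2 − 1 + 3 = 0  ✓
triangle: |4−1|=3 ≤ l₃=4 ≤ 4+1=5  ✓
parity: l₁+l₂+l₃ = 9 is odd  ✗

parity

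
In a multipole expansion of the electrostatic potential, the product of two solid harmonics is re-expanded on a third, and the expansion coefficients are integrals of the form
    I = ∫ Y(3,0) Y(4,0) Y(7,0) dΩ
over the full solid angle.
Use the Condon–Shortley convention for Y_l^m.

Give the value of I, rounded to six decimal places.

Checks pass: Σm=0; 14 even; l₃=7∈[1,7].
(2·3+1)(2·4+1)(2·7+1) = 945
Δ: 0! 6! 8! / 15! → 1/45045
sum: t=0:+1/20736 = 1/20736
3j²(3 4 7; 0 0 0) = Δ·Π!·Σ² = 35/1287  (sign -1)
(m-triple is (0,0,0) — same symbol as above.)
combine: 4πI² = 945·35/1287·35/1287 = 42875/61347
take √, sign +1: I = 0.23583077

0.235831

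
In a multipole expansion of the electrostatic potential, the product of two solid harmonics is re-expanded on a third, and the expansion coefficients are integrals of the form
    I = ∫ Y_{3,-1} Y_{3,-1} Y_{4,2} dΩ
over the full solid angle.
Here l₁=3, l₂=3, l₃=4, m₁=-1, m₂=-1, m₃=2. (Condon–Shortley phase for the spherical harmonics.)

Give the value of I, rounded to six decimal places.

0.162193

Rules hold: Σm=0, L=10 even, 0≤4≤6.
N = 7·7·9 = 441
Δ = 2!·4!·4!/11! = 1/34650
Racah Σ t=0..2: t=0:+1/72 t=1:−1/16 t=2:+1/72 = -5/144
⇒ 3j(3 3 4; 0 0 0)² = 2/77, sgn -1
Racah Σ t=0..2: t=0:+1/192 t=1:−1/36 t=2:+1/192 = -5/288
⇒ 3j(3 3 4; -1 -1 2)² = 20/693, sgn -1
4πI² = N·(3j₀)²·(3jₘ)² = 40/121
I = +1·√(0.330579/4π) = 0.16219310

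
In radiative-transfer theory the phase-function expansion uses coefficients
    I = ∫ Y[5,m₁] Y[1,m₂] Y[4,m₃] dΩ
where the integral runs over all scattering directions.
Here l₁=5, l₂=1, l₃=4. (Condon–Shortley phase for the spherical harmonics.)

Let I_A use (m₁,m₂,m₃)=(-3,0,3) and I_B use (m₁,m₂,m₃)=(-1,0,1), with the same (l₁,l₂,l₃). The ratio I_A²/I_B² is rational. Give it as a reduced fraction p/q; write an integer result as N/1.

2/3

l's match ⇒ only the (l;m) 3-j factors differ between A and B.
A: triangle coeff Δ(5,1,4) = 1/495; Σ_t [1,1]: t=1:−1/5040 = -1/5040; (3j)²=16/495 [(5 1 4; -3 0 3)], sign=+1
B: triangle coeff Δ(5,1,4) = 1/495; Σ_t [1,1]: t=1:−1/720 = -1/720; (3j)²=8/165 [(5 1 4; -1 0 1)], sign=+1
I_A²/I_B² = (16/495)/(8/165) = 2/3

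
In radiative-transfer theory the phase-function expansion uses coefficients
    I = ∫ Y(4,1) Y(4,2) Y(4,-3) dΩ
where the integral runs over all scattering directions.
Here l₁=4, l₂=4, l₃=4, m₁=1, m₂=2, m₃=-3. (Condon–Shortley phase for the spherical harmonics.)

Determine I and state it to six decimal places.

-0.063661

Checks pass: Σm=0; 12 even; l₃=4∈[0,8].
(2·4+1)(2·4+1)(2·4+1) = 729
Δ: 4! 4! 4! / 13! → 1/450450
sum: t=0:+1/13824 t=1:−1/216 t=2:+1/64 t=3:−1/216 t=4:+1/13824 = 5/768
3j²(4 4 4; 0 0 0) = Δ·Π!·Σ² = 18/1001  (sign +1)
sum: t=2:+1/576 t=3:−1/864 = 1/1728
3j²(4 4 4; 1 2 -3) = Δ·Π!·Σ² = 5/1287  (sign -1)
combine: 4πI² = 729·18/1001·5/1287 = 7290/143143
take √, sign -1: I = -0.06366105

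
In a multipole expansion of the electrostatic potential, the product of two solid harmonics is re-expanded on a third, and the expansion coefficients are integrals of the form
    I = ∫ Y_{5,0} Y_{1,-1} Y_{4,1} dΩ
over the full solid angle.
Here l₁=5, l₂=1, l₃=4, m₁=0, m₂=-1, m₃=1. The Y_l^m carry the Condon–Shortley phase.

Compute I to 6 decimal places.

Checks pass: Σm=0; 10 even; l₃=4∈[4,6].
(2·5+1)(2·1+1)(2·4+1) = 297
Δ: 2! 8! 0! / 11! → 1/495
sum: t=1:−1/576 = -1/576
3j²(5 1 4; 0 0 0) = Δ·Π!·Σ² = 5/99  (sign -1)
sum: t=0:+1/1440 = 1/1440
3j²(5 1 4; 0 -1 1) = Δ·Π!·Σ² = 2/99  (sign -1)
combine: 4πI² = 297·5/99·2/99 = 10/33
take √, sign +1: I = 0.15528807

0.155288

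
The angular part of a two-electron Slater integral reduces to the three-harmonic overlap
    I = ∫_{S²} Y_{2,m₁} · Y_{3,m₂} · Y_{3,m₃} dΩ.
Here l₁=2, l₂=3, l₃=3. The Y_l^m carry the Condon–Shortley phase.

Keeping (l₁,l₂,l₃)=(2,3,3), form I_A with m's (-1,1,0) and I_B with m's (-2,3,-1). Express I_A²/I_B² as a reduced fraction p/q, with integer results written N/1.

1/5

Shared (l₁,l₂,l₃)=(2,3,3): N and (l;000)² cancel in I_A²/I_B².
A: Δ = 2!·2!·4!/9! = 1/3780; Racah Σ t=1..2: t=1:−1/12 t=2:+1/8 = 1/24; ⇒ 3j(2 3 3; -1 1 0)² = 1/210, sgn -1
B: Δ = 2!·2!·4!/9! = 1/3780; Racah Σ t=2..2: t=2:+1/96 = 1/96; ⇒ 3j(2 3 3; -2 3 -1)² = 1/42, sgn +1
I_A²/I_B² = (1/210)/(1/42) = 1/5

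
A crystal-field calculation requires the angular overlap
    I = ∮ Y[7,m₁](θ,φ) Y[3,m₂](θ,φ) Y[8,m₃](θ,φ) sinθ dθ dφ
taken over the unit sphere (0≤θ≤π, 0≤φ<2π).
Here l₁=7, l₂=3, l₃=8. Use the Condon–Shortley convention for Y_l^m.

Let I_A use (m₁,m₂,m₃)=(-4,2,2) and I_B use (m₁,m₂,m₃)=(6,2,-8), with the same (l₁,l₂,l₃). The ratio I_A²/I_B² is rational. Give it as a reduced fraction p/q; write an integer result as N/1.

Shared (l₁,l₂,l₃)=(7,3,8): N and (l;000)² cancel in I_A²/I_B².
A: Δ = 2!·12!·4!/19! = 1/5290740; Racah Σ t=1..2: t=1:−1/174182400 t=2:+1/26127360 = 17/522547200; ⇒ 3j(7 3 8; -4 2 2)² = 935/62244, sgn +1
B: Δ = 2!·12!·4!/19! = 1/5290740; Racah Σ t=1..1: t=1:−1/11496038400 = -1/11496038400; ⇒ 3j(7 3 8; 6 2 -8)² = 65/2907, sgn -1
I_A²/I_B² = (935/62244)/(65/2907) = 3179/4732

3179/4732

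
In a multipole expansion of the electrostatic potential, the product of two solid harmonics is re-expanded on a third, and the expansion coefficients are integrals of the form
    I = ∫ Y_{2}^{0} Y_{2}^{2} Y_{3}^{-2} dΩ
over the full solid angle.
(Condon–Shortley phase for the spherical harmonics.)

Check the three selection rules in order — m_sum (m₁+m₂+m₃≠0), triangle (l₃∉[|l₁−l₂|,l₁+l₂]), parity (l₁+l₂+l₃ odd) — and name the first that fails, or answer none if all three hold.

Σmᵢ = 0  ✓
l₃∈[|l₁−l₂|,l₁+l₂]=[0,4], have l₃=3  ✓
Σlᵢ = 7 ⇒ odd  ✗

parity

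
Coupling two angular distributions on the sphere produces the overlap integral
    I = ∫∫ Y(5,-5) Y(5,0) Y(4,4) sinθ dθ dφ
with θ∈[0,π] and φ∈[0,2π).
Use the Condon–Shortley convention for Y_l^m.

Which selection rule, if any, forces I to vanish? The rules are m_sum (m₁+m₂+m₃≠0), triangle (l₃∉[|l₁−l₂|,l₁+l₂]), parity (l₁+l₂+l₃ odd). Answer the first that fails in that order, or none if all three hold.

m_sum

azimuthal sum: -5 + 0 + 4 = -1  ✗
0 ≤ 4 ≤ 10 (triangle on l)
L = 5 + 5 + 4 = 14 (even)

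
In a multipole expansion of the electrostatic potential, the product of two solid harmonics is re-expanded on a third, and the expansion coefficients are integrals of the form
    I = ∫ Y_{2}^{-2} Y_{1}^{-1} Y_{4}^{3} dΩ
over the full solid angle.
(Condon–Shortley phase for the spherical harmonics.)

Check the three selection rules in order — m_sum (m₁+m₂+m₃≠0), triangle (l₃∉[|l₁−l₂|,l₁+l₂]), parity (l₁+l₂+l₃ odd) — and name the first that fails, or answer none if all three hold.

triangle

Σmᵢ = 0  ✓
l₃∈[|l₁−l₂|,l₁+l₂]=[1,3], have l₃=4  ✗
Σlᵢ = 7 ⇒ odd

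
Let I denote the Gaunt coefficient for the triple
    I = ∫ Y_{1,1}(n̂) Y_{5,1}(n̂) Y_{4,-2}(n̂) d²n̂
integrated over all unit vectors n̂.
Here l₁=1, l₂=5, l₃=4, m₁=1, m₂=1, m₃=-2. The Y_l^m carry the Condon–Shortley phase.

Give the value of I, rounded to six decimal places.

Checks pass: Σm=0; 10 even; l₃=4∈[4,6].
(2·1+1)(2·5+1)(2·4+1) = 297
Δ: 2! 0! 8! / 11! → 1/495
sum: t=1:−1/576 = -1/576
3j²(1 5 4; 0 0 0) = Δ·Π!·Σ² = 5/99  (sign -1)
sum: t=0:+1/2880 = 1/2880
3j²(1 5 4; 1 1 -2) = Δ·Π!·Σ² = 2/165  (sign +1)
combine: 4πI² = 297·5/99·2/165 = 2/11
take √, sign -1: I = -0.12028562

-0.120286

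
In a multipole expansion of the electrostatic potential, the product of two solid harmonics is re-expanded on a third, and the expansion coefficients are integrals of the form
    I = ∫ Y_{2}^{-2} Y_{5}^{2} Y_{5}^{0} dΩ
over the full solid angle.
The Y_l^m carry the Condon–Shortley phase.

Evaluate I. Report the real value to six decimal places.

-0.191372

Checks pass: Σm=0; 12 even; l₃=5∈[3,7].
(2·2+1)(2·5+1)(2·5+1) = 605
Δ: 2! 2! 8! / 13! → 1/38610
sum: t=0:+1/2880 t=1:−1/576 t=2:+1/2880 = -1/960
3j²(2 5 5; 0 0 0) = Δ·Π!·Σ² = 10/429  (sign +1)
sum: t=2:+1/2880 = 1/2880
3j²(2 5 5; -2 2 0) = Δ·Π!·Σ² = 14/429  (sign -1)
combine: 4πI² = 605·10/429·14/429 = 700/1521
take √, sign -1: I = -0.19137248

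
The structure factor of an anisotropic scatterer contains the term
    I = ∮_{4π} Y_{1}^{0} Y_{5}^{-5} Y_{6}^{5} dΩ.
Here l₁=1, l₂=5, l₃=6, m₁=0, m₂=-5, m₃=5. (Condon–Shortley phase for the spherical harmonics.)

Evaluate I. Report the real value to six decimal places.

-0.135514

Checks pass: Σm=0; 12 even; l₃=6∈[4,6].
(2·1+1)(2·5+1)(2·6+1) = 429
Δ: 0! 2! 10! / 13! → 1/858
sum: t=0:+1/14400 = 1/14400
3j²(1 5 6; 0 0 0) = Δ·Π!·Σ² = 6/143  (sign +1)
sum: t=0:+1/3628800 = 1/3628800
3j²(1 5 6; 0 -5 5) = Δ·Π!·Σ² = 1/78  (sign -1)
combine: 4πI² = 429·6/143·1/78 = 3/13
take √, sign -1: I = -0.13551395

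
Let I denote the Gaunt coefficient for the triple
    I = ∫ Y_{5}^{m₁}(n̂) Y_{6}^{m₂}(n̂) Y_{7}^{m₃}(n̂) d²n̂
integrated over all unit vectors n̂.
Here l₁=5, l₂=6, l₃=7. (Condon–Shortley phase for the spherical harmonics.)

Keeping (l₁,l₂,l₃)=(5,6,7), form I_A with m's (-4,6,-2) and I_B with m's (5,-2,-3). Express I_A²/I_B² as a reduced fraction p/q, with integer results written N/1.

891/4900

Shared (l₁,l₂,l₃)=(5,6,7): N and (l;000)² cancel in I_A²/I_B².
A: Δ = 4!·6!·8!/19! = 1/174594420; Racah Σ t=4..4: t=4:+1/116121600 = 1/116121600; ⇒ 3j(5 6 7; -4 6 -2)² = 27/8398, sgn -1
B: Δ = 4!·6!·8!/19! = 1/174594420; Racah Σ t=0..0: t=0:+1/9953280 = 1/9953280; ⇒ 3j(5 6 7; 5 -2 -3)² = 2450/138567, sgn +1
I_A²/I_B² = (27/8398)/(2450/138567) = 891/4900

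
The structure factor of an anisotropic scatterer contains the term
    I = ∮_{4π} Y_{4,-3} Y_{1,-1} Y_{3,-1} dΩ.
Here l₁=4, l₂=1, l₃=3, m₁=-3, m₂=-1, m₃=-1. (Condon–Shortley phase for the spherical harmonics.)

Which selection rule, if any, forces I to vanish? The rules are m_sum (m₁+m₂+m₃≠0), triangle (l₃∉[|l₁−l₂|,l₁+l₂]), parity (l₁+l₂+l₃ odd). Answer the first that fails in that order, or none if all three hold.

m_sum

m₁+m₂+m₃ = -3 − 1 − 1 = -5  ✗
triangle: |4−1|=3 ≤ l₃=3 ≤ 4+1=5
parity: l₁+l₂+l₃ = 8 is even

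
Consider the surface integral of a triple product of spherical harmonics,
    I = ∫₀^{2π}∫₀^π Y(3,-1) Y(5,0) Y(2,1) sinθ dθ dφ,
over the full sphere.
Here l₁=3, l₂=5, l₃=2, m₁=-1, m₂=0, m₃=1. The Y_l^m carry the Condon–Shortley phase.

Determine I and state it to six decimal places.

0.169433

Checks pass: Σm=0; 10 even; l₃=2∈[2,8].
(2·3+1)(2·5+1)(2·2+1) = 385
Δ: 6! 0! 4! / 11! → 1/2310
sum: t=3:−1/144 = -1/144
3j²(3 5 2; 0 0 0) = Δ·Π!·Σ² = 10/231  (sign -1)
sum: t=4:+1/288 = 1/288
3j²(3 5 2; -1 0 1) = Δ·Π!·Σ² = 5/231  (sign -1)
combine: 4πI² = 385·10/231·5/231 = 250/693
take √, sign +1: I = 0.16943318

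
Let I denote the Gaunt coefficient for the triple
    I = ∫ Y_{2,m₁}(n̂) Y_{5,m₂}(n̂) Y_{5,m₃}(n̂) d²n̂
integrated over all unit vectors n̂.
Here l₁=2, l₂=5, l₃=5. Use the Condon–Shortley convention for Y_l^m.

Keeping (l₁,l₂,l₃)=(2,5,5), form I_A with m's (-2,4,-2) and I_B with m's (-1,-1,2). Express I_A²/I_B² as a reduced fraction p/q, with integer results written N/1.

l's match ⇒ only the (l;m) 3-j factors differ between A and B.
A: triangle coeff Δ(2,5,5) = 1/38610; Σ_t [2,2]: t=2:+1/20160 = 1/20160; (3j)²=12/715 [(2 5 5; -2 4 -2)], sign=-1
B: triangle coeff Δ(2,5,5) = 1/38610; Σ_t [1,2]: t=1:−1/1440 t=2:+1/2880 = -1/2880; (3j)²=7/715 [(2 5 5; -1 -1 2)], sign=+1
I_A²/I_B² = (12/715)/(7/715) = 12/7

12/7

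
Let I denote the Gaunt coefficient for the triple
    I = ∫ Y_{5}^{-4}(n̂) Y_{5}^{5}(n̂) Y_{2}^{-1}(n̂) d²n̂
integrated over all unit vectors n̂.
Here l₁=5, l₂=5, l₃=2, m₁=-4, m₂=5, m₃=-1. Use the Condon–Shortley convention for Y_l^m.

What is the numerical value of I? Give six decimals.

-0.187924

Rules hold: Σm=0, L=12 even, 0≤2≤10.
N = 11·11·5 = 605
Δ = 8!·2!·2!/13! = 1/38610
Racah Σ t=3..5: t=3:−1/2880 t=4:+1/576 t=5:−1/2880 = 1/960
⇒ 3j(5 5 2; 0 0 0)² = 10/429, sgn +1
Racah Σ t=8..8: t=8:+1/80640 = 1/80640
⇒ 3j(5 5 2; -4 5 -1)² = 9/286, sgn -1
4πI² = N·(3j₀)²·(3jₘ)² = 75/169
I = -1·√(0.443787/4π) = -0.18792404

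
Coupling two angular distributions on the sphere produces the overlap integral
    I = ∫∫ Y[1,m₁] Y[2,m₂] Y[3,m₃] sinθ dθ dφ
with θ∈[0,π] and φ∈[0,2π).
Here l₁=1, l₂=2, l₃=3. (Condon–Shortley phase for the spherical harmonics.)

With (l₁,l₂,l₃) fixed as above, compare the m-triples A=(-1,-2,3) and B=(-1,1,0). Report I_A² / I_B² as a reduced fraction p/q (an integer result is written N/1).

5/1

Same 1,2,3: normalisation and zero-m 3j drop out of the ratio.
A: Δ: 0! 2! 4! / 7! → 1/105; sum: t=0:+1/48 = 1/48; 3j²(1 2 3; -1 -2 3) = Δ·Π!·Σ² = 1/7  (sign +1)
B: Δ: 0! 2! 4! / 7! → 1/105; sum: t=0:+1/12 = 1/12; 3j²(1 2 3; -1 1 0) = Δ·Π!·Σ² = 1/35  (sign -1)
I_A²/I_B² = (1/7)/(1/35) = 5/1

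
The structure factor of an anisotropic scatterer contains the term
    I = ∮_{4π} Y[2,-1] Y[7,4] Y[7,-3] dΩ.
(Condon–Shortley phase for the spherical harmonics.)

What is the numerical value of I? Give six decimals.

Checks pass: Σm=0; 16 even; l₃=7∈[5,9].
(2·2+1)(2·7+1)(2·7+1) = 1125
Δ: 2! 2! 12! / 17! → 1/185640
sum: t=0:+1/2419200 t=1:−1/518400 t=2:+1/2419200 = -1/907200
3j²(2 7 7; 0 0 0) = Δ·Π!·Σ² = 56/3315  (sign +1)
sum: t=1:−1/14515200 t=2:+1/4354560 = 1/6220800
3j²(2 7 7; -1 4 -3) = Δ·Π!·Σ² = 77/4420  (sign +1)
combine: 4πI² = 1125·56/3315·77/4420 = 16170/48841
take √, sign +1: I = 0.16231468

0.162315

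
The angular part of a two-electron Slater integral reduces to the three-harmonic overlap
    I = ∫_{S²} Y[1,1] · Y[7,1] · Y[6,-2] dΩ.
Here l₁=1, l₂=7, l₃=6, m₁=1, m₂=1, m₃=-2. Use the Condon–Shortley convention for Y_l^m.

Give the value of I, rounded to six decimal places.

-0.135514

Checks pass: Σm=0; 14 even; l₃=6∈[6,8].
(2·1+1)(2·7+1)(2·6+1) = 585
Δ: 2! 0! 12! / 15! → 1/1365
sum: t=1:−1/518400 = -1/518400
3j²(1 7 6; 0 0 0) = Δ·Π!·Σ² = 7/195  (sign -1)
sum: t=0:+1/1935360 = 1/1935360
3j²(1 7 6; 1 1 -2) = Δ·Π!·Σ² = 1/91  (sign +1)
combine: 4πI² = 585·7/195·1/91 = 3/13
take √, sign -1: I = -0.13551395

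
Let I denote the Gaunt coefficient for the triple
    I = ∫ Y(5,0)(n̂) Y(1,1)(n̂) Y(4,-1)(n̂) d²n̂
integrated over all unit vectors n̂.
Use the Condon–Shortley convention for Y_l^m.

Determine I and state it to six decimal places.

Checks pass: Σm=0; 10 even; l₃=4∈[4,6].
(2·5+1)(2·1+1)(2·4+1) = 297
Δ: 2! 8! 0! / 11! → 1/495
sum: t=1:−1/576 = -1/576
3j²(5 1 4; 0 0 0) = Δ·Π!·Σ² = 5/99  (sign -1)
sum: t=2:+1/1440 = 1/1440
3j²(5 1 4; 0 1 -1) = Δ·Π!·Σ² = 2/99  (sign -1)
combine: 4πI² = 297·5/99·2/99 = 10/33
take √, sign +1: I = 0.15528807

0.155288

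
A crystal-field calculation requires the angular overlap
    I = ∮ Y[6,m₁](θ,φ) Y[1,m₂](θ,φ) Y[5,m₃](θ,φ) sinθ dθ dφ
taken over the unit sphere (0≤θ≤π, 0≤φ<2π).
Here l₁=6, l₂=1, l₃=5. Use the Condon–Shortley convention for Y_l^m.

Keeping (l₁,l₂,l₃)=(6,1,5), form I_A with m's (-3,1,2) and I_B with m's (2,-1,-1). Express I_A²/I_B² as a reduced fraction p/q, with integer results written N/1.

9/7

Same 6,1,5: normalisation and zero-m 3j drop out of the ratio.
A: Δ: 2! 10! 0! / 13! → 1/858; sum: t=2:+1/60480 = 1/60480; 3j²(6 1 5; -3 1 2) = Δ·Π!·Σ² = 6/143  (sign -1)
B: Δ: 2! 10! 0! / 13! → 1/858; sum: t=0:+1/34560 = 1/34560; 3j²(6 1 5; 2 -1 -1) = Δ·Π!·Σ² = 14/429  (sign +1)
I_A²/I_B² = (6/143)/(14/429) = 9/7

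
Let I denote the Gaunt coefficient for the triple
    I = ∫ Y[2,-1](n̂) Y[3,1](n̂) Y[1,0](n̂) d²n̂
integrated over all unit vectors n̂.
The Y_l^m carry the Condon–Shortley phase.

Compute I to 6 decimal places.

m-sum 0 ✓  L=6 even ✓  1≤1≤5 ✓
Π(2lᵢ+1) = 5×7×3 = 105
triangle coeff Δ(2,3,1) = 1/105
Σ_t [2,2]: t=2:+1/4 = 1/4
(3j)²=3/35 [(2 3 1; 0 0 0)], sign=-1
Σ_t [3,3]: t=3:−1/6 = -1/6
(3j)²=8/105 [(2 3 1; -1 1 0)], sign=+1
⇒ 4πI² = 24/35
I = (-1)√(24/35/(4π)) = -0.23359668

-0.233597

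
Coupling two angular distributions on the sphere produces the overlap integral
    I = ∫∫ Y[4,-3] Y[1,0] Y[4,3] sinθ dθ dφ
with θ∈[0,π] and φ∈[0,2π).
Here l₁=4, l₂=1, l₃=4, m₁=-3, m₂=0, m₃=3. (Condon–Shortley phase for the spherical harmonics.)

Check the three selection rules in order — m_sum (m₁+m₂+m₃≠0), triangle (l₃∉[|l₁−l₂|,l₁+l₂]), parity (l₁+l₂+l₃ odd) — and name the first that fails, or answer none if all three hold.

Σmᵢ = 0  ✓
l₃∈[|l₁−l₂|,l₁+l₂]=[3,5], have l₃=4  ✓
Σlᵢ = 9 ⇒ odd  ✗

parity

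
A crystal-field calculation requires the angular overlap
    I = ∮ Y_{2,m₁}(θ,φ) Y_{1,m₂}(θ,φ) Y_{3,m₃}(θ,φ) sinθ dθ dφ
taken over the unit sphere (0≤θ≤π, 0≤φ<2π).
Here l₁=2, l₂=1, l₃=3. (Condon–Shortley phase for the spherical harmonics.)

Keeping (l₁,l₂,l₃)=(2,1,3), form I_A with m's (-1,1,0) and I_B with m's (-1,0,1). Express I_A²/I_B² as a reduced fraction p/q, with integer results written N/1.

3/8

Shared (l₁,l₂,l₃)=(2,1,3): N and (l;000)² cancel in I_A²/I_B².
A: Δ = 0!·4!·2!/7! = 1/105; Racah Σ t=0..0: t=0:+1/12 = 1/12; ⇒ 3j(2 1 3; -1 1 0)² = 1/35, sgn -1
B: Δ = 0!·4!·2!/7! = 1/105; Racah Σ t=0..0: t=0:+1/6 = 1/6; ⇒ 3j(2 1 3; -1 0 1)² = 8/105, sgn +1
I_A²/I_B² = (1/35)/(8/105) = 3/8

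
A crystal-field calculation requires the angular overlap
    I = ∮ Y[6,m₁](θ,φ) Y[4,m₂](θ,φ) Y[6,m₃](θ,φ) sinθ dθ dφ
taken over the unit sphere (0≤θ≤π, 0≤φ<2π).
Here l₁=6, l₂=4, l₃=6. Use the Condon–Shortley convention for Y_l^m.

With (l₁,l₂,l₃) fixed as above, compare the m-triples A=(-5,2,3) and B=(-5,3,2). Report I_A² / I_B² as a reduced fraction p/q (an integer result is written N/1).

l's match ⇒ only the (l;m) 3-j factors differ between A and B.
A: triangle coeff Δ(6,4,6) = 1/15315300; Σ_t [3,4]: t=3:−1/1451520 t=4:+1/483840 = 1/725760; (3j)²=24/1547 [(6 4 6; -5 2 3)], sign=-1
B: triangle coeff Δ(6,4,6) = 1/15315300; Σ_t [3,4]: t=3:−1/5806080 t=4:+1/725760 = 1/829440; (3j)²=49/2652 [(6 4 6; -5 3 2)], sign=+1
I_A²/I_B² = (24/1547)/(49/2652) = 288/343

288/343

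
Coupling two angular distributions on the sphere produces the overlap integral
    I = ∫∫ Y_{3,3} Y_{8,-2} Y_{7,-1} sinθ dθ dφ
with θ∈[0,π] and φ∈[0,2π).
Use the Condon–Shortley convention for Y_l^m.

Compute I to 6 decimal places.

-0.168590

m-sum 0 ✓  L=18 even ✓  5≤7≤11 ✓
Π(2lᵢ+1) = 7×17×15 = 1785
triangle coeff Δ(3,8,7) = 1/5290740
Σ_t [1,3]: t=1:−1/7257600 t=2:+1/2073600 t=3:−1/7257600 = 1/4838400
(3j)²=252/20995 [(3 8 7; 0 0 0)], sign=-1
Σ_t [0,0]: t=0:+1/24883200 = 1/24883200
(3j)²=70/4199 [(3 8 7; 3 -2 -1)], sign=+1
⇒ 4πI² = 370440/1037153
I = (-1)√(370440/1037153/(4π)) = -0.16859030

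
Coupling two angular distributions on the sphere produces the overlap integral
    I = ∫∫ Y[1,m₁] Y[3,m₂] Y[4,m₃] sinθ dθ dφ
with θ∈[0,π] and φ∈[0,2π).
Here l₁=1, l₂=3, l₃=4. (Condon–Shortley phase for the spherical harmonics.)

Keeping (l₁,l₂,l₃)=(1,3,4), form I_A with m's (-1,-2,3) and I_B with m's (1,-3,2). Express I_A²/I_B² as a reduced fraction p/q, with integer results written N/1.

21/1

l's match ⇒ only the (l;m) 3-j factors differ between A and B.
A: triangle coeff Δ(1,3,4) = 1/252; Σ_t [0,0]: t=0:+1/240 = 1/240; (3j)²=1/12 [(1 3 4; -1 -2 3)], sign=-1
B: triangle coeff Δ(1,3,4) = 1/252; Σ_t [0,0]: t=0:+1/1440 = 1/1440; (3j)²=1/252 [(1 3 4; 1 -3 2)], sign=+1
I_A²/I_B² = (1/12)/(1/252) = 21/1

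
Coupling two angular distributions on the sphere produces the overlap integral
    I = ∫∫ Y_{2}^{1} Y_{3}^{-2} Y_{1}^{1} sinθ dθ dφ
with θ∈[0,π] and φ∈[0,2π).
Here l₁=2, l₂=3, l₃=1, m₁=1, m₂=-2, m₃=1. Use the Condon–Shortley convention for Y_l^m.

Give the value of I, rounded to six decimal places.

0.261169

Rules hold: Σm=0, L=6 even, 1≤1≤5.
N = 5·7·3 = 105
Δ = 4!·0!·2!/7! = 1/105
Racah Σ t=2..2: t=2:+1/4 = 1/4
⇒ 3j(2 3 1; 0 0 0)² = 3/35, sgn -1
Racah Σ t=1..1: t=1:−1/12 = -1/12
⇒ 3j(2 3 1; 1 -2 1)² = 2/21, sgn -1
4πI² = N·(3j₀)²·(3jₘ)² = 6/7
I = +1·√(0.857143/4π) = 0.26116903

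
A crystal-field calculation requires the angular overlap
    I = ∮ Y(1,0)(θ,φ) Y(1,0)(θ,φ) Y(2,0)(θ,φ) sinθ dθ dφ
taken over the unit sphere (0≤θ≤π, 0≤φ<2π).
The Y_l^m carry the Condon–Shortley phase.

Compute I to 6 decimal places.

0.252313

Rules hold: Σm=0, L=4 even, 0≤2≤2.
N = 3·3·5 = 45
Δ = 0!·2!·2!/5! = 1/30
Racah Σ t=0..0: t=0:+1/1 = 1/1
⇒ 3j(1 1 2; 0 0 0)² = 2/15, sgn +1
(m-triple is (0,0,0) — same symbol as above.)
4πI² = N·(3j₀)²·(3jₘ)² = 4/5
I = +1·√(0.8/4π) = 0.25231325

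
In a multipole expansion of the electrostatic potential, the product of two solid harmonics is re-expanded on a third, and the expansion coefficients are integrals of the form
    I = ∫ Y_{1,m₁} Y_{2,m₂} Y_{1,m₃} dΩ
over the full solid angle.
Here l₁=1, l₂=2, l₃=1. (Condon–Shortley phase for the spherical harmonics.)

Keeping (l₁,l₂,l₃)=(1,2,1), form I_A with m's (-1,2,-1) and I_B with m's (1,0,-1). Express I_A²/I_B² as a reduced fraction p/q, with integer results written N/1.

l's match ⇒ only the (l;m) 3-j factors differ between A and B.
A: triangle coeff Δ(1,2,1) = 1/30; Σ_t [2,2]: t=2:+1/4 = 1/4; (3j)²=1/5 [(1 2 1; -1 2 -1)], sign=+1
B: triangle coeff Δ(1,2,1) = 1/30; Σ_t [0,0]: t=0:+1/4 = 1/4; (3j)²=1/30 [(1 2 1; 1 0 -1)], sign=+1
I_A²/I_B² = (1/5)/(1/30) = 6/1

6/1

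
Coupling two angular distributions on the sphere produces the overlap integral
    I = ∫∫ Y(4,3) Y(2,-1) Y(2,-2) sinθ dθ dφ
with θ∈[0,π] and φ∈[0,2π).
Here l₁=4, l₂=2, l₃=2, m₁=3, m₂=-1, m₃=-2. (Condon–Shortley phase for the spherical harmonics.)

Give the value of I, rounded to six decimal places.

Rules hold: Σm=0, L=8 even, 2≤2≤6.
N = 9·5·5 = 225
Δ = 4!·4!·0!/9! = 1/630
Racah Σ t=2..2: t=2:+1/16 = 1/16
⇒ 3j(4 2 2; 0 0 0)² = 2/35, sgn +1
Racah Σ t=1..1: t=1:−1/144 = -1/144
⇒ 3j(4 2 2; 3 -1 -2)² = 1/18, sgn -1
4πI² = N·(3j₀)²·(3jₘ)² = 5/7
I = -1·√(0.714286/4π) = -0.23841361

-0.238414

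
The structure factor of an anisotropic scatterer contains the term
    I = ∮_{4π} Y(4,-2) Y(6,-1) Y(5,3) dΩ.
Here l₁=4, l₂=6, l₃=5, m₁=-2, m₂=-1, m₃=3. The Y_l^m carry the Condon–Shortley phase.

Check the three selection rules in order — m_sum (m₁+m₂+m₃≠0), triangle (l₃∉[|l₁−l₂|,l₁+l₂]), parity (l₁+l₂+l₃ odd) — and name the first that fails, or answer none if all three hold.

m₁+m₂+m₃ = -2 − 1 + 3 = 0  ✓
triangle: |4−6|=2 ≤ l₃=5 ≤ 4+6=10  ✓
parity: l₁+l₂+l₃ = 15 is odd  ✗

parity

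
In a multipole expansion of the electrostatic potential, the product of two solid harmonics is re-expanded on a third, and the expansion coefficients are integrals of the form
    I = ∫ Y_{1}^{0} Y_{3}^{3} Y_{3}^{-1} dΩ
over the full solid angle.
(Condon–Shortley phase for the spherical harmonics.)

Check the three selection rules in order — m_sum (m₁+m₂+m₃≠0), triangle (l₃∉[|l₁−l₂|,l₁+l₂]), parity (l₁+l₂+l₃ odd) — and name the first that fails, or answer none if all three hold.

Σmᵢ = 2  ✗
l₃∈[|l₁−l₂|,l₁+l₂]=[2,4], have l₃=3
Σlᵢ = 7 ⇒ odd

m_sum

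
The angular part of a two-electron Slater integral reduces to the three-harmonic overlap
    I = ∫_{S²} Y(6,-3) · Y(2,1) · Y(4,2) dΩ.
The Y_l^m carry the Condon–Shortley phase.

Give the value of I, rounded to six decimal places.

Checks pass: Σm=0; 12 even; l₃=4∈[4,8].
(2·6+1)(2·2+1)(2·4+1) = 585
Δ: 4! 8! 0! / 13! → 1/6435
sum: t=2:+1/2304 = 1/2304
3j²(6 2 4; 0 0 0) = Δ·Π!·Σ² = 5/143  (sign +1)
sum: t=3:−1/8640 = -1/8640
3j²(6 2 4; -3 1 2) = Δ·Π!·Σ² = 28/715  (sign -1)
combine: 4πI² = 585·5/143·28/715 = 1260/1573
take √, sign -1: I = -0.25247360

-0.252474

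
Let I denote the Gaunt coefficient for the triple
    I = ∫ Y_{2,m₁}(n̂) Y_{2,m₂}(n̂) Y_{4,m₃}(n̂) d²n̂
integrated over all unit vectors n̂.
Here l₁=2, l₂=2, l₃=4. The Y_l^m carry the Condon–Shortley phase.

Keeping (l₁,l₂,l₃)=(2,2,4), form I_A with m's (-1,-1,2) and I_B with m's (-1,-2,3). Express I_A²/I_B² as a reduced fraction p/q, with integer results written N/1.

8/7

Same 2,2,4: normalisation and zero-m 3j drop out of the ratio.
A: Δ: 0! 4! 4! / 9! → 1/630; sum: t=0:+1/36 = 1/36; 3j²(2 2 4; -1 -1 2) = Δ·Π!·Σ² = 4/63  (sign +1)
B: Δ: 0! 4! 4! / 9! → 1/630; sum: t=0:+1/144 = 1/144; 3j²(2 2 4; -1 -2 3) = Δ·Π!·Σ² = 1/18  (sign -1)
I_A²/I_B² = (4/63)/(1/18) = 8/7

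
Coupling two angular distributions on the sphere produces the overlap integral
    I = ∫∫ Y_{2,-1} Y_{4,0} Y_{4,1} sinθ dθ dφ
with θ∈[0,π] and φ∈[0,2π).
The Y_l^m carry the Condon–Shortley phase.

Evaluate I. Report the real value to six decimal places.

-0.044869

Rules hold: Σm=0, L=10 even, 2≤4≤6.
N = 5·9·9 = 405
Δ = 2!·2!·6!/11! = 1/13860
Racah Σ t=0..2: t=0:+1/192 t=1:−1/36 t=2:+1/192 = -5/288
⇒ 3j(2 4 4; 0 0 0)² = 20/693, sgn -1
Racah Σ t=1..2: t=1:−1/72 t=2:+1/96 = -1/288
⇒ 3j(2 4 4; -1 0 1)² = 1/462, sgn +1
4πI² = N·(3j₀)²·(3jₘ)² = 150/5929
I = -1·√(0.0252994/4π) = -0.04486937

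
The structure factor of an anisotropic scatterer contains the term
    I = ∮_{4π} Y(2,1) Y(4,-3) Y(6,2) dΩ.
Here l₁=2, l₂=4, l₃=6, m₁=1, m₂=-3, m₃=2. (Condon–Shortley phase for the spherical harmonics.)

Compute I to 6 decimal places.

Checks pass: Σm=0; 12 even; l₃=6∈[2,6].
(2·2+1)(2·4+1)(2·6+1) = 585
Δ: 0! 4! 8! / 13! → 1/6435
sum: t=0:+1/2304 = 1/2304
3j²(2 4 6; 0 0 0) = Δ·Π!·Σ² = 5/143  (sign +1)
sum: t=0:+1/30240 = 1/30240
3j²(2 4 6; 1 -3 2) = Δ·Π!·Σ² = 32/6435  (sign +1)
combine: 4πI² = 585·5/143·32/6435 = 160/1573
take √, sign +1: I = 0.08996855

0.089969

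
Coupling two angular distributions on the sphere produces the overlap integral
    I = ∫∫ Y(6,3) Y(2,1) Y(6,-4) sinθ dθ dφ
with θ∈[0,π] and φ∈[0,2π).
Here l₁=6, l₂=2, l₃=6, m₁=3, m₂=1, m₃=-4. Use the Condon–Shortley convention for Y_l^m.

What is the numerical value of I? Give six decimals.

Checks pass: Σm=0; 14 even; l₃=6∈[4,8].
(2·6+1)(2·2+1)(2·6+1) = 845
Δ: 2! 10! 2! / 15! → 1/90090
sum: t=0:+1/69120 t=1:−1/14400 t=2:+1/69120 = -7/172800
3j²(6 2 6; 0 0 0) = Δ·Π!·Σ² = 14/715  (sign -1)
sum: t=1:−1/161280 t=2:+1/725760 = -1/207360
3j²(6 2 6; 3 1 -4) = Δ·Π!·Σ² = 7/286  (sign -1)
combine: 4πI² = 845·14/715·7/286 = 49/121
take √, sign +1: I = 0.17951487

0.179515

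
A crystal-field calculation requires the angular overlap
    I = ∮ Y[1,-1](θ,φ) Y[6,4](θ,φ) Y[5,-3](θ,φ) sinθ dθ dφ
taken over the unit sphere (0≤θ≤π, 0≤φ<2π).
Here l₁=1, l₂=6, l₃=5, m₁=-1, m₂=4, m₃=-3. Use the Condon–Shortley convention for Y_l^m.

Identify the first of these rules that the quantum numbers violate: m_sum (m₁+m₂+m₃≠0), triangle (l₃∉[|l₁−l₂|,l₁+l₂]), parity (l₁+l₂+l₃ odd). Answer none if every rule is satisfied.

m₁+m₂+m₃ = -1 + 4 − 3 = 0  ✓
triangle: |1−6|=5 ≤ l₃=5 ≤ 1+6=7  ✓
parity: l₁+l₂+l₃ = 12 is even  ✓

none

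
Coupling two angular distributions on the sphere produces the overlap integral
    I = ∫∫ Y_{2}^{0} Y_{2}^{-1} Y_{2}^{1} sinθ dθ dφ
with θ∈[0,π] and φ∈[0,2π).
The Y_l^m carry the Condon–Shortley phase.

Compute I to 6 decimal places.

-0.090112

Rules hold: Σm=0, L=6 even, 0≤2≤4.
N = 5·5·5 = 125
Δ = 2!·2!·2!/7! = 1/630
Racah Σ t=0..2: t=0:+1/8 t=1:−1/1 t=2:+1/8 = -3/4
⇒ 3j(2 2 2; 0 0 0)² = 2/35, sgn -1
Racah Σ t=0..1: t=0:+1/4 t=1:−1/2 = -1/4
⇒ 3j(2 2 2; 0 -1 1)² = 1/70, sgn +1
4πI² = N·(3j₀)²·(3jₘ)² = 5/49
I = -1·√(0.102041/4π) = -0.09011188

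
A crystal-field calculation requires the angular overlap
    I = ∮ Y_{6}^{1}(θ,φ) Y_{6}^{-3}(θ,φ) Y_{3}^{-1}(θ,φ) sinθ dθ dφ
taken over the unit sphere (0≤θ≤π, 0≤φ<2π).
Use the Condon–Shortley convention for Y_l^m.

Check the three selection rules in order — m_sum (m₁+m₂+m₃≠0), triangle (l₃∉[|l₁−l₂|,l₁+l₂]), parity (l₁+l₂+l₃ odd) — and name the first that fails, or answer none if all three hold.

azimuthal sum: 1 − 3 − 1 = -3  ✗
0 ≤ 3 ≤ 12 (triangle on l)
L = 6 + 6 + 3 = 15 (odd)

m_sum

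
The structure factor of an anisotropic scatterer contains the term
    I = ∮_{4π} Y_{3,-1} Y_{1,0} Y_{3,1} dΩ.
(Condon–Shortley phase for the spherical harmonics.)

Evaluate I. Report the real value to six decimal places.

0.000000

Σlᵢ=7 odd — θ-integrand is odd under cosθ→−cosθ; I=0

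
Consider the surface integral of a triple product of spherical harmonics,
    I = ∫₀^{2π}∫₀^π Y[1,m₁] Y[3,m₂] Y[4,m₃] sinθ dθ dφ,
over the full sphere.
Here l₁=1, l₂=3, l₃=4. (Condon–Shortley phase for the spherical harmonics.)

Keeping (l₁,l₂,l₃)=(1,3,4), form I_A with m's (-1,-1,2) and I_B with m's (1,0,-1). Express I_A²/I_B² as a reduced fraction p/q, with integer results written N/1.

3/2

Same 1,3,4: normalisation and zero-m 3j drop out of the ratio.
A: Δ: 0! 2! 6! / 9! → 1/252; sum: t=0:+1/96 = 1/96; 3j²(1 3 4; -1 -1 2) = Δ·Π!·Σ² = 5/84  (sign +1)
B: Δ: 0! 2! 6! / 9! → 1/252; sum: t=0:+1/72 = 1/72; 3j²(1 3 4; 1 0 -1) = Δ·Π!·Σ² = 5/126  (sign -1)
I_A²/I_B² = (5/84)/(5/126) = 3/2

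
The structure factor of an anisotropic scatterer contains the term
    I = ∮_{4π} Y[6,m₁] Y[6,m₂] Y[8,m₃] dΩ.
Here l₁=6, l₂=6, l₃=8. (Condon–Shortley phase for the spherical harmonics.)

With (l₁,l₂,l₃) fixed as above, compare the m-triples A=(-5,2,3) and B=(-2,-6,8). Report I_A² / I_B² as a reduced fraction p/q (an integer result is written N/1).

Shared (l₁,l₂,l₃)=(6,6,8): N and (l;000)² cancel in I_A²/I_B².
A: Δ = 4!·8!·8!/21! = 1/1309458150; Racah Σ t=3..4: t=3:−1/174182400 t=4:+1/69672960 = 1/116121600; ⇒ 3j(6 6 8; -5 2 3)² = 44/4199, sgn -1
B: Δ = 4!·8!·8!/21! = 1/1309458150; Racah Σ t=0..0: t=0:+1/39016857600 = 1/39016857600; ⇒ 3j(6 6 8; -2 -6 8)² = 11/2261, sgn +1
I_A²/I_B² = (44/4199)/(11/2261) = 28/13

28/13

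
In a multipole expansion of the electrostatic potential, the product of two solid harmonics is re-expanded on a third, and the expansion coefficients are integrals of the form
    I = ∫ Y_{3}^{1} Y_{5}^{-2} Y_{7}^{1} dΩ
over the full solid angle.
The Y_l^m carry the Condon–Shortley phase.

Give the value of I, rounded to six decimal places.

l₁+l₂+l₃=15 is odd: 3j(l;000)=0 ⇒ I=0

0.000000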